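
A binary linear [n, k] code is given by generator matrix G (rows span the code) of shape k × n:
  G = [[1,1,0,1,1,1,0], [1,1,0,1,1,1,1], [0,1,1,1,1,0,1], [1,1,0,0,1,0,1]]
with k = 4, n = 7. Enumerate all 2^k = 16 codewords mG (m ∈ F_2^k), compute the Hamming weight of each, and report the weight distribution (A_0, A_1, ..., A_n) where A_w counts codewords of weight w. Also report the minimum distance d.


Weight distribution: A_0 = 1, A_1 = 1, A_2 = 1, A_3 = 4, A_4 = 5, A_5 = 3, A_6 = 1. Minimum distance d = 1.

Enumerate all 2^4 = 16 messages m ∈ F_2^4.
For each, compute codeword c = mG in F_2^7, then tally its weight.
  m = 0000 → c = 0000000, weight = 0.
  m = 1000 → c = 1101110, weight = 5.
  m = 0100 → c = 1101111, weight = 6.
  m = 1100 → c = 0000001, weight = 1.
  m = 0010 → c = 0111101, weight = 5.
  m = 1010 → c = 1010011, weight = 4.
  m = 0110 → c = 1010010, weight = 3.
  m = 1110 → c = 0111100, weight = 4.
  m = 0001 → c = 1100101, weight = 4.
  m = 1001 → c = 0001011, weight = 3.
  m = 0101 → c = 0001010, weight = 2.
  m = 1101 → c = 1100100, weight = 3.
  m = 0011 → c = 1011000, weight = 3.
  m = 1011 → c = 0110110, weight = 4.
  m = 0111 → c = 0110111, weight = 5.
  m = 1111 → c = 1011001, weight = 4.
Tally weights:
  weight 0: 1 codewords.
  weight 1: 1 codewords.
  weight 2: 1 codewords.
  weight 3: 4 codewords.
  weight 4: 5 codewords.
  weight 5: 3 codewords.
  weight 6: 1 codewords.
Minimum distance d = smallest w > 0 with A_w > 0 = 1.
Sanity: Σ A_w = 16 = 2^4 = 16 ✓.


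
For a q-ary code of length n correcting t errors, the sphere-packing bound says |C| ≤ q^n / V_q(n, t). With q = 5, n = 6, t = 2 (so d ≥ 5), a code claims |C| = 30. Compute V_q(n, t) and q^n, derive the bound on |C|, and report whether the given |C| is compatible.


V_q(n, t) = 265, q^n = 15625, Hamming bound = 58, |C| = 30 ≤ bound (satisfied).

Step 1: Compute V_q(n, t) = Σ_{j=0}^2 C(n, j) (q−1)^j.
  j = 0: C(6,0)·(4)^0 = 1·1 = 1.
  j = 1: C(6,1)·(4)^1 = 6·4 = 24.
  j = 2: C(6,2)·(4)^2 = 15·16 = 240.
  V_q(n, t) = 1 + 24 + 240 = 265.
Step 2: q^n = 5^6 = 15625.
Step 3: Hamming bound ⌊q^n / V_q(n,t)⌋ = ⌊15625/265⌋ = 58.
Step 4: Compare |C| = 30 to 58: satisfied.
The claimed |C| lies below the Hamming bound.


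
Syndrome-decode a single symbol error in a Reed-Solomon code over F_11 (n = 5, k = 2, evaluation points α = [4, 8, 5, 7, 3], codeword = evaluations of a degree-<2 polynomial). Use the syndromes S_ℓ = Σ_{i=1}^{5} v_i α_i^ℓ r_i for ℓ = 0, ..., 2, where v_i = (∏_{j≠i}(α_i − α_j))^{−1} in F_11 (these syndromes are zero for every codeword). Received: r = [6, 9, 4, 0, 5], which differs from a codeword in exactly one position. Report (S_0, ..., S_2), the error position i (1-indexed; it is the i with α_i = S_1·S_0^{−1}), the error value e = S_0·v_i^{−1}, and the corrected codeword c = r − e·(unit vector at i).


S = (9, 5, 4), error at position 5, error magnitude e = 8, c = [6, 9, 4, 0, 8].

Step 1: column multipliers v_i = (∏_{j≠i}(α_i − α_j))^{−1} mod 11.
  i = 1 (α = 4): (4−8)(4−5)(4−7)(4−3) = (−4)·(−1)·(−3)·1 = −12 ≡ 10, so v_1 = 10^{−1} = 10 (mod 11).
  i = 2 (α = 8): (8−4)(8−5)(8−7)(8−3) = 4·3·1·5 = 60 ≡ 5, so v_2 = 5^{−1} = 9 (mod 11).
  i = 3 (α = 5): (5−4)(5−8)(5−7)(5−3) = 1·(−3)·(−2)·2 = 12 ≡ 1, so v_3 = 1^{−1} = 1 (mod 11).
  i = 4 (α = 7): (7−4)(7−8)(7−5)(7−3) = 3·(−1)·2·4 = −24 ≡ 9, so v_4 = 9^{−1} = 5 (mod 11).
  i = 5 (α = 3): (3−4)(3−8)(3−5)(3−7) = (−1)·(−5)·(−2)·(−4) = 40 ≡ 7, so v_5 = 7^{−1} = 8 (mod 11).
  v = [10, 9, 1, 5, 8].
Step 2: syndromes of r = [6, 9, 4, 0, 5] (all sums mod 11).
  S_0 = Σ v_i r_i = 10·6 + 9·9 + 1·4 + 5·0 + 8·5 = 185 ≡ 9.
  S_1 = Σ v_i α_i r_i = 10·4·6 + 9·8·9 + 1·5·4 + 5·7·0 + 8·3·5 = 1028 ≡ 5.
  α_i^2 mod 11 = [5, 9, 3, 5, 9].
  S_2 = Σ v_i α_i^2 r_i = 10·5·6 + 9·9·9 + 1·3·4 + 5·5·0 + 8·9·5 = 1401 ≡ 4.
  S = (9, 5, 4) ≠ 0, so r is not a codeword (an error is present).
Step 3: locate the error. For a single error e at position i, S_ℓ = v_i·e·α_i^ℓ, so α_err = S_1/S_0.
  S_0^{−1} = 9^{−1} = 5 (mod 11), so α_err = 5·5 = 25 ≡ 3 = α_5. Error position i = 5.
  Consistency check: S_2/S_1 = 4·9 = 36 ≡ 3 = α_err ✓ (single-error assumption holds).
Step 4: error magnitude e = S_0/v_5 = S_0·∏_{j≠5}(α_5 − α_j) = 9·7 = 63 ≡ 8 (mod 11).
Step 5: correct position 5: c_5 = r_5 − e = 5 − 8 ≡ 8 (mod 11). Hence c = [6, 9, 4, 0, 8].
  Check: interpolating c through the α_i gives m(x) = 3 + 9·x (degree < 2) with m(α_i) = c_i for every i, so c is indeed a codeword.


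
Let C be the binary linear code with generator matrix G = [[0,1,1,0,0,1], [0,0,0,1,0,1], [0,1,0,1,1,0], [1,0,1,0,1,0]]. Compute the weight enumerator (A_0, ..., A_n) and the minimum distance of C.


Weight distribution: A_0 = 1, A_1 = 1, A_2 = 2, A_3 = 6, A_4 = 5, A_5 = 1. Minimum distance d = 1.

Enumerate all 2^4 = 16 messages m ∈ F_2^4.
For each, compute codeword c = mG in F_2^6, then tally its weight.
  m = 0000 → c = 000000, weight = 0.
  m = 1000 → c = 011001, weight = 3.
  m = 0100 → c = 000101, weight = 2.
  m = 1100 → c = 011100, weight = 3.
  m = 0010 → c = 010110, weight = 3.
  m = 1010 → c = 001111, weight = 4.
  m = 0110 → c = 010011, weight = 3.
  m = 1110 → c = 001010, weight = 2.
  m = 0001 → c = 101010, weight = 3.
  m = 1001 → c = 110011, weight = 4.
  m = 0101 → c = 101111, weight = 5.
  m = 1101 → c = 110110, weight = 4.
  m = 0011 → c = 111100, weight = 4.
  m = 1011 → c = 100101, weight = 3.
  m = 0111 → c = 111001, weight = 4.
  m = 1111 → c = 100000, weight = 1.
Tally weights:
  weight 0: 1 codewords.
  weight 1: 1 codewords.
  weight 2: 2 codewords.
  weight 3: 6 codewords.
  weight 4: 5 codewords.
  weight 5: 1 codewords.
Minimum distance d = smallest w > 0 with A_w > 0 = 1.
Sanity: Σ A_w = 16 = 2^4 = 16 ✓.


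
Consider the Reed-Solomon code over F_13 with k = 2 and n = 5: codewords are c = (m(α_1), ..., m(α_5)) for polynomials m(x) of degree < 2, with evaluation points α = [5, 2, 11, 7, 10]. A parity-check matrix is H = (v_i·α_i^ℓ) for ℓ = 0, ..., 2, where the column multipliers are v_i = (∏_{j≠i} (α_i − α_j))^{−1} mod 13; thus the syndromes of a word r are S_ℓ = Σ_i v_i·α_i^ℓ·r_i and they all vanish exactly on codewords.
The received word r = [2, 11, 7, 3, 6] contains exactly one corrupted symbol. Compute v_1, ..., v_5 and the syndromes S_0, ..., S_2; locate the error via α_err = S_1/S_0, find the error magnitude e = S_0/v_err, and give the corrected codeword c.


S = (7, 9, 6), error at position 1, error magnitude e = 1, c = [1, 11, 7, 3, 6].

Step 1: column multipliers v_i = (∏_{j≠i}(α_i − α_j))^{−1} mod 13.
  i = 1 (α = 5): (5−2)(5−11)(5−7)(5−10) = 3·(−6)·(−2)·(−5) = −180 ≡ 2, so v_1 = 2^{−1} = 7 (mod 13).
  i = 2 (α = 2): (2−5)(2−11)(2−7)(2−10) = (−3)·(−9)·(−5)·(−8) = 1080 ≡ 1, so v_2 = 1^{−1} = 1 (mod 13).
  i = 3 (α = 11): (11−5)(11−2)(11−7)(11−10) = 6·9·4·1 = 216 ≡ 8, so v_3 = 8^{−1} = 5 (mod 13).
  i = 4 (α = 7): (7−5)(7−2)(7−11)(7−10) = 2·5·(−4)·(−3) = 120 ≡ 3, so v_4 = 3^{−1} = 9 (mod 13).
  i = 5 (α = 10): (10−5)(10−2)(10−11)(10−7) = 5·8·(−1)·3 = −120 ≡ 10, so v_5 = 10^{−1} = 4 (mod 13).
  v = [7, 1, 5, 9, 4].
Step 2: syndromes of r = [2, 11, 7, 3, 6] (all sums mod 13).
  S_0 = Σ v_i r_i = 7·2 + 1·11 + 5·7 + 9·3 + 4·6 = 111 ≡ 7.
  S_1 = Σ v_i α_i r_i = 7·5·2 + 1·2·11 + 5·11·7 + 9·7·3 + 4·10·6 = 906 ≡ 9.
  α_i^2 mod 13 = [12, 4, 4, 10, 9].
  S_2 = Σ v_i α_i^2 r_i = 7·12·2 + 1·4·11 + 5·4·7 + 9·10·3 + 4·9·6 = 838 ≡ 6.
  S = (7, 9, 6) ≠ 0, so r is not a codeword (an error is present).
Step 3: locate the error. For a single error e at position i, S_ℓ = v_i·e·α_i^ℓ, so α_err = S_1/S_0.
  S_0^{−1} = 7^{−1} = 2 (mod 13), so α_err = 9·2 = 18 ≡ 5 = α_1. Error position i = 1.
  Consistency check: S_2/S_1 = 6·3 = 18 ≡ 5 = α_err ✓ (single-error assumption holds).
Step 4: error magnitude e = S_0/v_1 = S_0·∏_{j≠1}(α_1 − α_j) = 7·2 = 14 ≡ 1 (mod 13).
Step 5: correct position 1: c_1 = r_1 − e = 2 − 1 ≡ 1 (mod 13). Hence c = [1, 11, 7, 3, 6].
  Check: interpolating c through the α_i gives m(x) = 9 + 1·x (degree < 2) with m(α_i) = c_i for every i, so c is indeed a codeword.


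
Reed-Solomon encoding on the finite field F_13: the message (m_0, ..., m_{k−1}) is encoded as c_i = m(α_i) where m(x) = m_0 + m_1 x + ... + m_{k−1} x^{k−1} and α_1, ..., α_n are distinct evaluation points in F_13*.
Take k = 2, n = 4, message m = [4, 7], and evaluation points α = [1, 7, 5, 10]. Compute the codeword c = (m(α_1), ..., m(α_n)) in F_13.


c = [11, 1, 0, 9]

Message polynomial: m(x) = 4 + 7·x (mod 13).
For each evaluation point α_i, compute m(α_i) mod 13:
  α_1 = 1: Horner steps 7 → 11, so m(1) = 11.
  α_2 = 7: Horner steps 7 → 1, so m(7) = 1.
  α_3 = 5: Horner steps 7 → 0, so m(5) = 0.
  α_4 = 10: Horner steps 7 → 9, so m(10) = 9.
Codeword c = [11, 1, 0, 9] ∈ F_13^4.


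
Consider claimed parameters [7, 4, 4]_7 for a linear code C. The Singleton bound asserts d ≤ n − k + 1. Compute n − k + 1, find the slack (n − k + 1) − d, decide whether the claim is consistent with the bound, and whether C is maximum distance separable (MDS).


Singleton RHS = n − k + 1 = 4, slack = 0, bound satisfied, MDS.

Singleton bound: d ≤ n − k + 1.
Here n = 7, k = 4, so n − k + 1 = 4.
Given d = 4, check d ≤ 4: YES.
Slack = (n − k + 1) − d = 0.
The code is MDS (slack = 0).
Description: the claimed parameters are [7, 4, 4]_7; such a code would be MDS (meets Singleton bound).


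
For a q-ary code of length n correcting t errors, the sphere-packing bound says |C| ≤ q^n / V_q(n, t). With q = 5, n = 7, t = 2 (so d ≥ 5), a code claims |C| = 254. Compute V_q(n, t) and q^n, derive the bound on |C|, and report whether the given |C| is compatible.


V_q(n, t) = 365, q^n = 78125, Hamming bound = 214, |C| = 254 > bound (violated).

Step 1: Compute V_q(n, t) = Σ_{j=0}^2 C(n, j) (q−1)^j.
  j = 0: C(7,0)·(4)^0 = 1·1 = 1.
  j = 1: C(7,1)·(4)^1 = 7·4 = 28.
  j = 2: C(7,2)·(4)^2 = 21·16 = 336.
  V_q(n, t) = 1 + 28 + 336 = 365.
Step 2: q^n = 5^7 = 78125.
Step 3: Hamming bound ⌊q^n / V_q(n,t)⌋ = ⌊78125/365⌋ = 214.
Step 4: Compare |C| = 254 to 214: violated.
The claimed |C| lies above the Hamming bound, so no 5-ary code of length 7 with d ≥ 5 can have 254 codewords.


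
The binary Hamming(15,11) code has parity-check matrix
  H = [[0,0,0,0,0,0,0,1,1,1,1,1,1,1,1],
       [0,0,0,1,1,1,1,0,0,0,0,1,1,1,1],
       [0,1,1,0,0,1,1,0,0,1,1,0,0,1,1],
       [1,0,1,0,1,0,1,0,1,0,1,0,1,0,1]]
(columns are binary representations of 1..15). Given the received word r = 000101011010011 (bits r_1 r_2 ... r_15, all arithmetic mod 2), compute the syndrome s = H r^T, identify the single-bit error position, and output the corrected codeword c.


s = (1, 0, 0, 1)^T, error position = 9, corrected codeword c = 000101010010011

Compute s = H r^T mod 2 one row at a time:
  s_1 = 1 + 1 + 0 + 1 + 0 + 0 + 1 + 1 = 5 ≡ 1 (mod 2).
  s_2 = 1 + 0 + 1 + 0 + 0 + 0 + 1 + 1 = 4 ≡ 0 (mod 2).
  s_3 = 0 + 0 + 1 + 0 + 0 + 1 + 1 + 1 = 4 ≡ 0 (mod 2).
  s_4 = 0 + 0 + 0 + 0 + 1 + 1 + 0 + 1 = 3 ≡ 1 (mod 2).
s = (1, 0, 0, 1)^T — this equals column 9 of H (binary 1001), so error is at position 9.
Correct: flip bit 9 of r = 000101011010011 to get c = 000101010010011.


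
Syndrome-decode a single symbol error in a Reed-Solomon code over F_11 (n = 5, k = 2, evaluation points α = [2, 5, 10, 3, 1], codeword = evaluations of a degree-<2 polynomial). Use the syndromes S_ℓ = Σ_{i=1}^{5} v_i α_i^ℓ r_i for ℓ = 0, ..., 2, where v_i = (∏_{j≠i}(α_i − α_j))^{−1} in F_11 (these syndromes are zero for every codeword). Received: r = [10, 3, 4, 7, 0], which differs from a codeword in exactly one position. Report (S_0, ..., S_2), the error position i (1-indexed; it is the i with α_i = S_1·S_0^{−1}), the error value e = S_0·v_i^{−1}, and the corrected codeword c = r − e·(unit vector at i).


S = (5, 10, 9), error at position 1, error magnitude e = 1, c = [9, 3, 4, 7, 0].

Step 1: column multipliers v_i = (∏_{j≠i}(α_i − α_j))^{−1} mod 11.
  i = 1 (α = 2): (2−5)(2−10)(2−3)(2−1) = (−3)·(−8)·(−1)·1 = −24 ≡ 9, so v_1 = 9^{−1} = 5 (mod 11).
  i = 2 (α = 5): (5−2)(5−10)(5−3)(5−1) = 3·(−5)·2·4 = −120 ≡ 1, so v_2 = 1^{−1} = 1 (mod 11).
  i = 3 (α = 10): (10−2)(10−5)(10−3)(10−1) = 8·5·7·9 = 2520 ≡ 1, so v_3 = 1^{−1} = 1 (mod 11).
  i = 4 (α = 3): (3−2)(3−5)(3−10)(3−1) = 1·(−2)·(−7)·2 = 28 ≡ 6, so v_4 = 6^{−1} = 2 (mod 11).
  i = 5 (α = 1): (1−2)(1−5)(1−10)(1−3) = (−1)·(−4)·(−9)·(−2) = 72 ≡ 6, so v_5 = 6^{−1} = 2 (mod 11).
  v = [5, 1, 1, 2, 2].
Step 2: syndromes of r = [10, 3, 4, 7, 0] (all sums mod 11).
  S_0 = Σ v_i r_i = 5·10 + 1·3 + 1·4 + 2·7 + 2·0 = 71 ≡ 5.
  S_1 = Σ v_i α_i r_i = 5·2·10 + 1·5·3 + 1·10·4 + 2·3·7 + 2·1·0 = 197 ≡ 10.
  α_i^2 mod 11 = [4, 3, 1, 9, 1].
  S_2 = Σ v_i α_i^2 r_i = 5·4·10 + 1·3·3 + 1·1·4 + 2·9·7 + 2·1·0 = 339 ≡ 9.
  S = (5, 10, 9) ≠ 0, so r is not a codeword (an error is present).
Step 3: locate the error. For a single error e at position i, S_ℓ = v_i·e·α_i^ℓ, so α_err = S_1/S_0.
  S_0^{−1} = 5^{−1} = 9 (mod 11), so α_err = 10·9 = 90 ≡ 2 = α_1. Error position i = 1.
  Consistency check: S_2/S_1 = 9·10 = 90 ≡ 2 = α_err ✓ (single-error assumption holds).
Step 4: error magnitude e = S_0/v_1 = S_0·∏_{j≠1}(α_1 − α_j) = 5·9 = 45 ≡ 1 (mod 11).
Step 5: correct position 1: c_1 = r_1 − e = 10 − 1 ≡ 9 (mod 11). Hence c = [9, 3, 4, 7, 0].
  Check: interpolating c through the α_i gives m(x) = 2 + 9·x (degree < 2) with m(α_i) = c_i for every i, so c is indeed a codeword.


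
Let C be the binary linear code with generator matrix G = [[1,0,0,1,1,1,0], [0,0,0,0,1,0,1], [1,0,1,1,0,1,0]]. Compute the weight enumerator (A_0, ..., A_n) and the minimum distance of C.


Weight distribution: A_0 = 1, A_2 = 3, A_4 = 3, A_6 = 1. Minimum distance d = 2.

Enumerate all 2^3 = 8 messages m ∈ F_2^3.
For each, compute codeword c = mG in F_2^7, then tally its weight.
  m = 000 → c = 0000000, weight = 0.
  m = 100 → c = 1001110, weight = 4.
  m = 010 → c = 0000101, weight = 2.
  m = 110 → c = 1001011, weight = 4.
  m = 001 → c = 1011010, weight = 4.
  m = 101 → c = 0010100, weight = 2.
  m = 011 → c = 1011111, weight = 6.
  m = 111 → c = 0010001, weight = 2.
Tally weights:
  weight 0: 1 codewords.
  weight 2: 3 codewords.
  weight 4: 3 codewords.
  weight 6: 1 codewords.
Minimum distance d = smallest w > 0 with A_w > 0 = 2.
Sanity: Σ A_w = 8 = 2^3 = 8 ✓.


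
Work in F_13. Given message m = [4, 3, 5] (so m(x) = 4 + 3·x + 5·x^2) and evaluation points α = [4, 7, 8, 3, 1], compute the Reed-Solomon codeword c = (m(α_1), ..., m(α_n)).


c = [5, 10, 10, 6, 12]

Message polynomial: m(x) = 4 + 3·x + 5·x^2 (mod 13).
For each evaluation point α_i, compute m(α_i) mod 13:
  α_1 = 4: Horner steps 5 → 10 → 5, so m(4) = 5.
  α_2 = 7: Horner steps 5 → 12 → 10, so m(7) = 10.
  α_3 = 8: Horner steps 5 → 4 → 10, so m(8) = 10.
  α_4 = 3: Horner steps 5 → 5 → 6, so m(3) = 6.
  α_5 = 1: Horner steps 5 → 8 → 12, so m(1) = 12.
Codeword c = [5, 10, 10, 6, 12] ∈ F_13^5.


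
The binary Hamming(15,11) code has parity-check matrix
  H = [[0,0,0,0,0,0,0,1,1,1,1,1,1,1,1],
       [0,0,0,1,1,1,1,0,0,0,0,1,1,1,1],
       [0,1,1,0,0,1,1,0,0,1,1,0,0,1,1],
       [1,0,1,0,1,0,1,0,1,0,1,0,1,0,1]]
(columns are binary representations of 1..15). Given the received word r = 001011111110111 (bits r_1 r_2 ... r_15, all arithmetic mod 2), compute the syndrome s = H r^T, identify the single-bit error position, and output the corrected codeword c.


s = (1, 0, 1, 1)^T, error position = 11, corrected codeword c = 001011111100111

Compute s = H r^T mod 2 one row at a time:
  s_1 = 1 + 1 + 1 + 1 + 0 + 1 + 1 + 1 = 7 ≡ 1 (mod 2).
  s_2 = 0 + 1 + 1 + 1 + 0 + 1 + 1 + 1 = 6 ≡ 0 (mod 2).
  s_3 = 0 + 1 + 1 + 1 + 1 + 1 + 1 + 1 = 7 ≡ 1 (mod 2).
  s_4 = 0 + 1 + 1 + 1 + 1 + 1 + 1 + 1 = 7 ≡ 1 (mod 2).
s = (1, 0, 1, 1)^T — this equals column 11 of H (binary 1011), so error is at position 11.
Correct: flip bit 11 of r = 001011111110111 to get c = 001011111100111.


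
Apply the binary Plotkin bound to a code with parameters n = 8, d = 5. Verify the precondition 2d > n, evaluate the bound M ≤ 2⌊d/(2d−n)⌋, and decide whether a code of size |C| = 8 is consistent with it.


Plotkin bound M ≤ 4; given |C| = 8 > bound (violated).

Check applicability: 2d = 10, n = 8.
2d − n = 2 > 0, so Plotkin applies.
Compute d/(2d−n) = 5/2 ≈ 2.5000.
⌊d/(2d−n)⌋ = 2.
Plotkin bound: M ≤ 2·2 = 4.
Given |C| = 8, check: VIOLATED.
This |C| is above the Plotkin bound, so no binary code with n = 8, d = 5 and 8 codewords exists.


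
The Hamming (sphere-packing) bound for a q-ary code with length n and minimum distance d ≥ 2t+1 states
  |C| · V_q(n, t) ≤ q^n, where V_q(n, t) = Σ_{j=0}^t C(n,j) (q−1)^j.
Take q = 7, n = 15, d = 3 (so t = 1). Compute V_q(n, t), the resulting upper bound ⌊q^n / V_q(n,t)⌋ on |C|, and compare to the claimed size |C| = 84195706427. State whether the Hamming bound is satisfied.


V_q(n, t) = 91, q^n = 4747561509943, Hamming bound = 52171005603, |C| = 84195706427 > bound (violated).

Step 1: Compute V_q(n, t) = Σ_{j=0}^1 C(n, j) (q−1)^j.
  j = 0: C(15,0)·(6)^0 = 1·1 = 1.
  j = 1: C(15,1)·(6)^1 = 15·6 = 90.
  V_q(n, t) = 1 + 90 = 91.
Step 2: q^n = 7^15 = 4747561509943.
Step 3: Hamming bound ⌊q^n / V_q(n,t)⌋ = ⌊4747561509943/91⌋ = 52171005603.
Step 4: Compare |C| = 84195706427 to 52171005603: violated.
The claimed |C| lies above the Hamming bound, so no 7-ary code of length 15 with d ≥ 3 can have 84195706427 codewords.


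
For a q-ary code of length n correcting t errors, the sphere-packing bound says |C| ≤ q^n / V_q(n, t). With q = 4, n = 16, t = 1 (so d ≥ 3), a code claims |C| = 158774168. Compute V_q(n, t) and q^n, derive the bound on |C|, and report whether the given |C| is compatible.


V_q(n, t) = 49, q^n = 4294967296, Hamming bound = 87652393, |C| = 158774168 > bound (violated).

Step 1: Compute V_q(n, t) = Σ_{j=0}^1 C(n, j) (q−1)^j.
  j = 0: C(16,0)·(3)^0 = 1·1 = 1.
  j = 1: C(16,1)·(3)^1 = 16·3 = 48.
  V_q(n, t) = 1 + 48 = 49.
Step 2: q^n = 4^16 = 4294967296.
Step 3: Hamming bound ⌊q^n / V_q(n,t)⌋ = ⌊4294967296/49⌋ = 87652393.
Step 4: Compare |C| = 158774168 to 87652393: violated.
The claimed |C| lies above the Hamming bound, so no 4-ary code of length 16 with d ≥ 3 can have 158774168 codewords.


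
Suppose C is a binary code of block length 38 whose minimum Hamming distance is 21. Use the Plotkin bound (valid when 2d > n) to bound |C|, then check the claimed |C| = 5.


Plotkin bound M ≤ 10; given |C| = 5 ≤ bound (satisfied).

Check applicability: 2d = 42, n = 38.
2d − n = 4 > 0, so Plotkin applies.
Compute d/(2d−n) = 21/4 ≈ 5.2500.
⌊d/(2d−n)⌋ = 5.
Plotkin bound: M ≤ 2·5 = 10.
Given |C| = 5, check: satisfied.
This |C| is below the Plotkin bound.


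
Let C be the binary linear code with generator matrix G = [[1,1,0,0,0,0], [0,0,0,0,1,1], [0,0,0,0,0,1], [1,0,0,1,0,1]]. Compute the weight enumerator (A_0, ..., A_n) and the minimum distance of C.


Weight distribution: A_0 = 1, A_1 = 2, A_2 = 4, A_3 = 6, A_4 = 3. Minimum distance d = 1.

Enumerate all 2^4 = 16 messages m ∈ F_2^4.
For each, compute codeword c = mG in F_2^6, then tally its weight.
  m = 0000 → c = 000000, weight = 0.
  m = 1000 → c = 110000, weight = 2.
  m = 0100 → c = 000011, weight = 2.
  m = 1100 → c = 110011, weight = 4.
  m = 0010 → c = 000001, weight = 1.
  m = 1010 → c = 110001, weight = 3.
  m = 0110 → c = 000010, weight = 1.
  m = 1110 → c = 110010, weight = 3.
  m = 0001 → c = 100101, weight = 3.
  m = 1001 → c = 010101, weight = 3.
  m = 0101 → c = 100110, weight = 3.
  m = 1101 → c = 010110, weight = 3.
  m = 0011 → c = 100100, weight = 2.
  m = 1011 → c = 010100, weight = 2.
  m = 0111 → c = 100111, weight = 4.
  m = 1111 → c = 010111, weight = 4.
Tally weights:
  weight 0: 1 codewords.
  weight 1: 2 codewords.
  weight 2: 4 codewords.
  weight 3: 6 codewords.
  weight 4: 3 codewords.
Minimum distance d = smallest w > 0 with A_w > 0 = 1.
Sanity: Σ A_w = 16 = 2^4 = 16 ✓.


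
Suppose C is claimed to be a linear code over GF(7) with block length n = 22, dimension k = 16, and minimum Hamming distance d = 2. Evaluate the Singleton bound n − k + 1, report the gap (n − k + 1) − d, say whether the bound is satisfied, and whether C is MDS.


Singleton RHS = n − k + 1 = 7, slack = 5, bound satisfied, not MDS.

Singleton bound: d ≤ n − k + 1.
Here n = 22, k = 16, so n − k + 1 = 7.
Given d = 2, check d ≤ 7: YES.
Slack = (n − k + 1) − d = 5.
The code is NOT MDS (slack = 5 > 0).
Description: the claimed parameters are [22, 16, 2]_7; such a code would be non-MDS.


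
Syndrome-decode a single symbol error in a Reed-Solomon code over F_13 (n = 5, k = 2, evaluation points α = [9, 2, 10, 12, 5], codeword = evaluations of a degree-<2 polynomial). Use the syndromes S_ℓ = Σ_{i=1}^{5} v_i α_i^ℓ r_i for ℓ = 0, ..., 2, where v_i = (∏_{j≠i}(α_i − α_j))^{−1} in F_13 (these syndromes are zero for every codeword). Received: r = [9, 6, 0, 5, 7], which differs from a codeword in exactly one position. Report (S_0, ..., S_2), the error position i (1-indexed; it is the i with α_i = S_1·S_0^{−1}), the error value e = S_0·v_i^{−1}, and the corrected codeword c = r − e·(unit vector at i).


S = (3, 1, 9), error at position 1, error magnitude e = 5, c = [4, 6, 0, 5, 7].

Step 1: column multipliers v_i = (∏_{j≠i}(α_i − α_j))^{−1} mod 13.
  i = 1 (α = 9): (9−2)(9−10)(9−12)(9−5) = 7·(−1)·(−3)·4 = 84 ≡ 6, so v_1 = 6^{−1} = 11 (mod 13).
  i = 2 (α = 2): (2−9)(2−10)(2−12)(2−5) = (−7)·(−8)·(−10)·(−3) = 1680 ≡ 3, so v_2 = 3^{−1} = 9 (mod 13).
  i = 3 (α = 10): (10−9)(10−2)(10−12)(10−5) = 1·8·(−2)·5 = −80 ≡ 11, so v_3 = 11^{−1} = 6 (mod 13).
  i = 4 (α = 12): (12−9)(12−2)(12−10)(12−5) = 3·10·2·7 = 420 ≡ 4, so v_4 = 4^{−1} = 10 (mod 13).
  i = 5 (α = 5): (5−9)(5−2)(5−10)(5−12) = (−4)·3·(−5)·(−7) = −420 ≡ 9, so v_5 = 9^{−1} = 3 (mod 13).
  v = [11, 9, 6, 10, 3].
Step 2: syndromes of r = [9, 6, 0, 5, 7] (all sums mod 13).
  S_0 = Σ v_i r_i = 11·9 + 9·6 + 6·0 + 10·5 + 3·7 = 224 ≡ 3.
  S_1 = Σ v_i α_i r_i = 11·9·9 + 9·2·6 + 6·10·0 + 10·12·5 + 3·5·7 = 1704 ≡ 1.
  α_i^2 mod 13 = [3, 4, 9, 1, 12].
  S_2 = Σ v_i α_i^2 r_i = 11·3·9 + 9·4·6 + 6·9·0 + 10·1·5 + 3·12·7 = 815 ≡ 9.
  S = (3, 1, 9) ≠ 0, so r is not a codeword (an error is present).
Step 3: locate the error. For a single error e at position i, S_ℓ = v_i·e·α_i^ℓ, so α_err = S_1/S_0.
  S_0^{−1} = 3^{−1} = 9 (mod 13), so α_err = 1·9 = 9 ≡ 9 = α_1. Error position i = 1.
  Consistency check: S_2/S_1 = 9·1 = 9 ≡ 9 = α_err ✓ (single-error assumption holds).
Step 4: error magnitude e = S_0/v_1 = S_0·∏_{j≠1}(α_1 − α_j) = 3·6 = 18 ≡ 5 (mod 13).
Step 5: correct position 1: c_1 = r_1 − e = 9 − 5 ≡ 4 (mod 13). Hence c = [4, 6, 0, 5, 7].
  Check: interpolating c through the α_i gives m(x) = 1 + 9·x (degree < 2) with m(α_i) = c_i for every i, so c is indeed a codeword.


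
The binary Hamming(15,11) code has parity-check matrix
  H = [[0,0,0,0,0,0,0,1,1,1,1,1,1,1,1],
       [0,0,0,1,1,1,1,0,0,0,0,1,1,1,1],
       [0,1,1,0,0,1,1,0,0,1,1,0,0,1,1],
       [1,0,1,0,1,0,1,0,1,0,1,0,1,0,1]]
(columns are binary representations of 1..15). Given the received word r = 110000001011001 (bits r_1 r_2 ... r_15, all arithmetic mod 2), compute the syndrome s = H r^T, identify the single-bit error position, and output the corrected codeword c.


s = (0, 0, 1, 0)^T, error position = 2, corrected codeword c = 100000001011001

Compute s = H r^T mod 2 one row at a time:
  s_1 = 0 + 1 + 0 + 1 + 1 + 0 + 0 + 1 = 4 ≡ 0 (mod 2).
  s_2 = 0 + 0 + 0 + 0 + 1 + 0 + 0 + 1 = 2 ≡ 0 (mod 2).
  s_3 = 1 + 0 + 0 + 0 + 0 + 1 + 0 + 1 = 3 ≡ 1 (mod 2).
  s_4 = 1 + 0 + 0 + 0 + 1 + 1 + 0 + 1 = 4 ≡ 0 (mod 2).
s = (0, 0, 1, 0)^T — this equals column 2 of H (binary 0010), so error is at position 2.
Correct: flip bit 2 of r = 110000001011001 to get c = 100000001011001.


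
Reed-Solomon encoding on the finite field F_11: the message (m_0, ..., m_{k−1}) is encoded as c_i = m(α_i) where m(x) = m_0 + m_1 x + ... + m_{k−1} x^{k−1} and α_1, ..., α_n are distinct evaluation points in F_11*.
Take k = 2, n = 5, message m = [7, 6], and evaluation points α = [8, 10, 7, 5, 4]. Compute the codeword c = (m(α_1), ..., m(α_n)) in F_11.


c = [0, 1, 5, 4, 9]

Message polynomial: m(x) = 7 + 6·x (mod 11).
For each evaluation point α_i, compute m(α_i) mod 11:
  α_1 = 8: Horner steps 6 → 0, so m(8) = 0.
  α_2 = 10: Horner steps 6 → 1, so m(10) = 1.
  α_3 = 7: Horner steps 6 → 5, so m(7) = 5.
  α_4 = 5: Horner steps 6 → 4, so m(5) = 4.
  α_5 = 4: Horner steps 6 → 9, so m(4) = 9.
Codeword c = [0, 1, 5, 4, 9] ∈ F_11^5.


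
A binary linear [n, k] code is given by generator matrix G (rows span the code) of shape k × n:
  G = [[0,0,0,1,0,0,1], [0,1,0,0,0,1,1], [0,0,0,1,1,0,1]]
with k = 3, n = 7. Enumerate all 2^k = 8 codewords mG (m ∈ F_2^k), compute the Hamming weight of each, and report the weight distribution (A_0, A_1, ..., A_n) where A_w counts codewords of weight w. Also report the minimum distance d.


Weight distribution: A_0 = 1, A_1 = 1, A_2 = 1, A_3 = 3, A_4 = 2. Minimum distance d = 1.

Enumerate all 2^3 = 8 messages m ∈ F_2^3.
For each, compute codeword c = mG in F_2^7, then tally its weight.
  m = 000 → c = 0000000, weight = 0.
  m = 100 → c = 0001001, weight = 2.
  m = 010 → c = 0100011, weight = 3.
  m = 110 → c = 0101010, weight = 3.
  m = 001 → c = 0001101, weight = 3.
  m = 101 → c = 0000100, weight = 1.
  m = 011 → c = 0101110, weight = 4.
  m = 111 → c = 0100111, weight = 4.
Tally weights:
  weight 0: 1 codewords.
  weight 1: 1 codewords.
  weight 2: 1 codewords.
  weight 3: 3 codewords.
  weight 4: 2 codewords.
Minimum distance d = smallest w > 0 with A_w > 0 = 1.
Sanity: Σ A_w = 8 = 2^3 = 8 ✓.


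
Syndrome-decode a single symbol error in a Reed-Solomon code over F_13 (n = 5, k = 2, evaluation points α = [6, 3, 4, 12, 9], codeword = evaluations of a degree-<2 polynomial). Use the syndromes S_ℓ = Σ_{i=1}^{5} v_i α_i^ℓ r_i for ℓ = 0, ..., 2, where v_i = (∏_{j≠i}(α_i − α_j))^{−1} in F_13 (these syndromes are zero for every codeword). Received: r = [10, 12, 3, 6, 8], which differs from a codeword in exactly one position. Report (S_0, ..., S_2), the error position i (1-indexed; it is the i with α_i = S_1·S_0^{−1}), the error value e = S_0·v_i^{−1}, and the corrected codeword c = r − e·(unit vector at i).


S = (2, 8, 6), error at position 3, error magnitude e = 9, c = [10, 12, 7, 6, 8].

Step 1: column multipliers v_i = (∏_{j≠i}(α_i − α_j))^{−1} mod 13.
  i = 1 (α = 6): (6−3)(6−4)(6−12)(6−9) = 3·2·(−6)·(−3) = 108 ≡ 4, so v_1 = 4^{−1} = 10 (mod 13).
  i = 2 (α = 3): (3−6)(3−4)(3−12)(3−9) = (−3)·(−1)·(−9)·(−6) = 162 ≡ 6, so v_2 = 6^{−1} = 11 (mod 13).
  i = 3 (α = 4): (4−6)(4−3)(4−12)(4−9) = (−2)·1·(−8)·(−5) = −80 ≡ 11, so v_3 = 11^{−1} = 6 (mod 13).
  i = 4 (α = 12): (12−6)(12−3)(12−4)(12−9) = 6·9·8·3 = 1296 ≡ 9, so v_4 = 9^{−1} = 3 (mod 13).
  i = 5 (α = 9): (9−6)(9−3)(9−4)(9−12) = 3·6·5·(−3) = −270 ≡ 3, so v_5 = 3^{−1} = 9 (mod 13).
  v = [10, 11, 6, 3, 9].
Step 2: syndromes of r = [10, 12, 3, 6, 8] (all sums mod 13).
  S_0 = Σ v_i r_i = 10·10 + 11·12 + 6·3 + 3·6 + 9·8 = 340 ≡ 2.
  S_1 = Σ v_i α_i r_i = 10·6·10 + 11·3·12 + 6·4·3 + 3·12·6 + 9·9·8 = 1932 ≡ 8.
  α_i^2 mod 13 = [10, 9, 3, 1, 3].
  S_2 = Σ v_i α_i^2 r_i = 10·10·10 + 11·9·12 + 6·3·3 + 3·1·6 + 9·3·8 = 2476 ≡ 6.
  S = (2, 8, 6) ≠ 0, so r is not a codeword (an error is present).
Step 3: locate the error. For a single error e at position i, S_ℓ = v_i·e·α_i^ℓ, so α_err = S_1/S_0.
  S_0^{−1} = 2^{−1} = 7 (mod 13), so α_err = 8·7 = 56 ≡ 4 = α_3. Error position i = 3.
  Consistency check: S_2/S_1 = 6·5 = 30 ≡ 4 = α_err ✓ (single-error assumption holds).
Step 4: error magnitude e = S_0/v_3 = S_0·∏_{j≠3}(α_3 − α_j) = 2·11 = 22 ≡ 9 (mod 13).
Step 5: correct position 3: c_3 = r_3 − e = 3 − 9 ≡ 7 (mod 13). Hence c = [10, 12, 7, 6, 8].
  Check: interpolating c through the α_i gives m(x) = 1 + 8·x (degree < 2) with m(α_i) = c_i for every i, so c is indeed a codeword.


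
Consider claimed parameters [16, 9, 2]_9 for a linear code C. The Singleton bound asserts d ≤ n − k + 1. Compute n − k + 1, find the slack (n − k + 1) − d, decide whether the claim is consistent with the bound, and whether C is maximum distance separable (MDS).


Singleton RHS = n − k + 1 = 8, slack = 6, bound satisfied, not MDS.

Singleton bound: d ≤ n − k + 1.
Here n = 16, k = 9, so n − k + 1 = 8.
Given d = 2, check d ≤ 8: YES.
Slack = (n − k + 1) − d = 6.
The code is NOT MDS (slack = 6 > 0).
Description: the claimed parameters are [16, 9, 2]_9; such a code would be non-MDS.


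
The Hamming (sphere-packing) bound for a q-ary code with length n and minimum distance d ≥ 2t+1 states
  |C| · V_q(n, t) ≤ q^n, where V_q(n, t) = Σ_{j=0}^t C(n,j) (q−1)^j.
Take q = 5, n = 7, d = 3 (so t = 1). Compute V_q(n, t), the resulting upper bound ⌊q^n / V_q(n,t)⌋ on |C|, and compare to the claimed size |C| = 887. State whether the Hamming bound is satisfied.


V_q(n, t) = 29, q^n = 78125, Hamming bound = 2693, |C| = 887 ≤ bound (satisfied).

Step 1: Compute V_q(n, t) = Σ_{j=0}^1 C(n, j) (q−1)^j.
  j = 0: C(7,0)·(4)^0 = 1·1 = 1.
  j = 1: C(7,1)·(4)^1 = 7·4 = 28.
  V_q(n, t) = 1 + 28 = 29.
Step 2: q^n = 5^7 = 78125.
Step 3: Hamming bound ⌊q^n / V_q(n,t)⌋ = ⌊78125/29⌋ = 2693.
Step 4: Compare |C| = 887 to 2693: satisfied.
The claimed |C| lies below the Hamming bound.


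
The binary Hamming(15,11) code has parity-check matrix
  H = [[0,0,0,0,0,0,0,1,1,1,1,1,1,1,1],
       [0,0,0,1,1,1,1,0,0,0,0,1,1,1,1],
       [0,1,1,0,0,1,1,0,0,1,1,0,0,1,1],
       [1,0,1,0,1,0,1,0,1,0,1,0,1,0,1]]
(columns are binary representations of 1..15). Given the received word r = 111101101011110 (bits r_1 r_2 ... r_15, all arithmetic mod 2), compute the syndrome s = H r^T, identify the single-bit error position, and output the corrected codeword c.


s = (1, 0, 0, 0)^T, error position = 8, corrected codeword c = 111101111011110

Compute s = H r^T mod 2 one row at a time:
  s_1 = 0 + 1 + 0 + 1 + 1 + 1 + 1 + 0 = 5 ≡ 1 (mod 2).
  s_2 = 1 + 0 + 1 + 1 + 1 + 1 + 1 + 0 = 6 ≡ 0 (mod 2).
  s_3 = 1 + 1 + 1 + 1 + 0 + 1 + 1 + 0 = 6 ≡ 0 (mod 2).
  s_4 = 1 + 1 + 0 + 1 + 1 + 1 + 1 + 0 = 6 ≡ 0 (mod 2).
s = (1, 0, 0, 0)^T — this equals column 8 of H (binary 1000), so error is at position 8.
Correct: flip bit 8 of r = 111101101011110 to get c = 111101111011110.


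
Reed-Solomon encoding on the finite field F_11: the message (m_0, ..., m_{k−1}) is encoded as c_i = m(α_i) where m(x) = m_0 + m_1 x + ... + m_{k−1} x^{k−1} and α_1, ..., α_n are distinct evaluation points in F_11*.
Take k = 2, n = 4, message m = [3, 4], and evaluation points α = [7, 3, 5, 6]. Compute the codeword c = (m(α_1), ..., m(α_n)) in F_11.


c = [9, 4, 1, 5]

Message polynomial: m(x) = 3 + 4·x (mod 11).
For each evaluation point α_i, compute m(α_i) mod 11:
  α_1 = 7: Horner steps 4 → 9, so m(7) = 9.
  α_2 = 3: Horner steps 4 → 4, so m(3) = 4.
  α_3 = 5: Horner steps 4 → 1, so m(5) = 1.
  α_4 = 6: Horner steps 4 → 5, so m(6) = 5.
Codeword c = [9, 4, 1, 5] ∈ F_11^4.


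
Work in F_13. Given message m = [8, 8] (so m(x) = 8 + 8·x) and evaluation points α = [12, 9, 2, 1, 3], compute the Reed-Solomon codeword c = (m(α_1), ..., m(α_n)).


c = [0, 2, 11, 3, 6]

Message polynomial: m(x) = 8 + 8·x (mod 13).
For each evaluation point α_i, compute m(α_i) mod 13:
  α_1 = 12: Horner steps 8 → 0, so m(12) = 0.
  α_2 = 9: Horner steps 8 → 2, so m(9) = 2.
  α_3 = 2: Horner steps 8 → 11, so m(2) = 11.
  α_4 = 1: Horner steps 8 → 3, so m(1) = 3.
  α_5 = 3: Horner steps 8 → 6, so m(3) = 6.
Codeword c = [0, 2, 11, 3, 6] ∈ F_13^5.


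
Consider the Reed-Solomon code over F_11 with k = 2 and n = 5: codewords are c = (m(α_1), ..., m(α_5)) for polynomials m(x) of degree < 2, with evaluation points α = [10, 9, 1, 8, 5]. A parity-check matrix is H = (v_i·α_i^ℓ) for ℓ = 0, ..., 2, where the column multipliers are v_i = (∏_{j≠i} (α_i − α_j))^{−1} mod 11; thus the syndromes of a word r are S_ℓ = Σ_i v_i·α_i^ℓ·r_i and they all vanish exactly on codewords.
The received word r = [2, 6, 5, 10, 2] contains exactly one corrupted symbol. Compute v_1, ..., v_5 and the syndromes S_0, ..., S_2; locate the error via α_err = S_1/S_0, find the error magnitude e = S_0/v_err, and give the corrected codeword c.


S = (1, 5, 3), error at position 5, error magnitude e = 2, c = [2, 6, 5, 10, 0].

Step 1: column multipliers v_i = (∏_{j≠i}(α_i − α_j))^{−1} mod 11.
  i = 1 (α = 10): (10−9)(10−1)(10−8)(10−5) = 1·9·2·5 = 90 ≡ 2, so v_1 = 2^{−1} = 6 (mod 11).
  i = 2 (α = 9): (9−10)(9−1)(9−8)(9−5) = (−1)·8·1·4 = −32 ≡ 1, so v_2 = 1^{−1} = 1 (mod 11).
  i = 3 (α = 1): (1−10)(1−9)(1−8)(1−5) = (−9)·(−8)·(−7)·(−4) = 2016 ≡ 3, so v_3 = 3^{−1} = 4 (mod 11).
  i = 4 (α = 8): (8−10)(8−9)(8−1)(8−5) = (−2)·(−1)·7·3 = 42 ≡ 9, so v_4 = 9^{−1} = 5 (mod 11).
  i = 5 (α = 5): (5−10)(5−9)(5−1)(5−8) = (−5)·(−4)·4·(−3) = −240 ≡ 2, so v_5 = 2^{−1} = 6 (mod 11).
  v = [6, 1, 4, 5, 6].
Step 2: syndromes of r = [2, 6, 5, 10, 2] (all sums mod 11).
  S_0 = Σ v_i r_i = 6·2 + 1·6 + 4·5 + 5·10 + 6·2 = 100 ≡ 1.
  S_1 = Σ v_i α_i r_i = 6·10·2 + 1·9·6 + 4·1·5 + 5·8·10 + 6·5·2 = 654 ≡ 5.
  α_i^2 mod 11 = [1, 4, 1, 9, 3].
  S_2 = Σ v_i α_i^2 r_i = 6·1·2 + 1·4·6 + 4·1·5 + 5·9·10 + 6·3·2 = 542 ≡ 3.
  S = (1, 5, 3) ≠ 0, so r is not a codeword (an error is present).
Step 3: locate the error. For a single error e at position i, S_ℓ = v_i·e·α_i^ℓ, so α_err = S_1/S_0.
  S_0^{−1} = 1^{−1} = 1 (mod 11), so α_err = 5·1 = 5 ≡ 5 = α_5. Error position i = 5.
  Consistency check: S_2/S_1 = 3·9 = 27 ≡ 5 = α_err ✓ (single-error assumption holds).
Step 4: error magnitude e = S_0/v_5 = S_0·∏_{j≠5}(α_5 − α_j) = 1·2 = 2 ≡ 2 (mod 11).
Step 5: correct position 5: c_5 = r_5 − e = 2 − 2 ≡ 0 (mod 11). Hence c = [2, 6, 5, 10, 0].
  Check: interpolating c through the α_i gives m(x) = 9 + 7·x (degree < 2) with m(α_i) = c_i for every i, so c is indeed a codeword.


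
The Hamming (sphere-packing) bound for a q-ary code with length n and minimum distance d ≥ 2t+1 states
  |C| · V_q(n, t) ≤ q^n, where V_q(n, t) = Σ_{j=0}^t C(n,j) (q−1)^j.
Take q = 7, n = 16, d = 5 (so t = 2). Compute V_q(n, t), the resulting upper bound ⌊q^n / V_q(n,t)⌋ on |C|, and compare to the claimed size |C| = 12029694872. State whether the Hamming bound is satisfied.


V_q(n, t) = 4417, q^n = 33232930569601, Hamming bound = 7523869270, |C| = 12029694872 > bound (violated).

Step 1: Compute V_q(n, t) = Σ_{j=0}^2 C(n, j) (q−1)^j.
  j = 0: C(16,0)·(6)^0 = 1·1 = 1.
  j = 1: C(16,1)·(6)^1 = 16·6 = 96.
  j = 2: C(16,2)·(6)^2 = 120·36 = 4320.
  V_q(n, t) = 1 + 96 + 4320 = 4417.
Step 2: q^n = 7^16 = 33232930569601.
Step 3: Hamming bound ⌊q^n / V_q(n,t)⌋ = ⌊33232930569601/4417⌋ = 7523869270.
Step 4: Compare |C| = 12029694872 to 7523869270: violated.
The claimed |C| lies above the Hamming bound, so no 7-ary code of length 16 with d ≥ 5 can have 12029694872 codewords.


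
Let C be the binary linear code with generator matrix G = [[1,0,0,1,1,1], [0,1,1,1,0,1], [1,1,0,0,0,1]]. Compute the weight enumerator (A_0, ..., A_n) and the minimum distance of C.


Weight distribution: A_0 = 1, A_3 = 4, A_4 = 3. Minimum distance d = 3.

Enumerate all 2^3 = 8 messages m ∈ F_2^3.
For each, compute codeword c = mG in F_2^6, then tally its weight.
  m = 000 → c = 000000, weight = 0.
  m = 100 → c = 100111, weight = 4.
  m = 010 → c = 011101, weight = 4.
  m = 110 → c = 111010, weight = 4.
  m = 001 → c = 110001, weight = 3.
  m = 101 → c = 010110, weight = 3.
  m = 011 → c = 101100, weight = 3.
  m = 111 → c = 001011, weight = 3.
Tally weights:
  weight 0: 1 codewords.
  weight 3: 4 codewords.
  weight 4: 3 codewords.
Minimum distance d = smallest w > 0 with A_w > 0 = 3.
Sanity: Σ A_w = 8 = 2^3 = 8 ✓.


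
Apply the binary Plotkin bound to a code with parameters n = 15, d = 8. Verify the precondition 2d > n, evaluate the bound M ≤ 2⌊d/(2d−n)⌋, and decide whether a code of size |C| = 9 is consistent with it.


Plotkin bound M ≤ 16; given |C| = 9 ≤ bound (satisfied).

Check applicability: 2d = 16, n = 15.
2d − n = 1 > 0, so Plotkin applies.
Compute d/(2d−n) = 8/1 ≈ 8.0000.
⌊d/(2d−n)⌋ = 8.
Plotkin bound: M ≤ 2·8 = 16.
Given |C| = 9, check: satisfied.
This |C| is below the Plotkin bound.


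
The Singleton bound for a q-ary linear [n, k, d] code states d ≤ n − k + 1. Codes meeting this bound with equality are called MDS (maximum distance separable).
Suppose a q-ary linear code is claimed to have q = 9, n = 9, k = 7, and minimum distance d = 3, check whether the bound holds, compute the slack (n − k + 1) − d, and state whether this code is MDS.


Singleton RHS = n − k + 1 = 3, slack = 0, bound satisfied, MDS.

Singleton bound: d ≤ n − k + 1.
Here n = 9, k = 7, so n − k + 1 = 3.
Given d = 3, check d ≤ 3: YES.
Slack = (n − k + 1) − d = 0.
The code is MDS (slack = 0).
Description: the claimed parameters are [9, 7, 3]_9; such a code would be MDS (meets Singleton bound).


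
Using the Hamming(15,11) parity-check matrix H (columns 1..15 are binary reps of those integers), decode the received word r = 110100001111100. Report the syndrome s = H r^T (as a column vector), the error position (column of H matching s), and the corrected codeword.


s = (1, 1, 1, 0)^T, error position = 14, corrected codeword c = 110100001111110

Compute s = H r^T mod 2 one row at a time:
  s_1 = 0 + 1 + 1 + 1 + 1 + 1 + 0 + 0 = 5 ≡ 1 (mod 2).
  s_2 = 1 + 0 + 0 + 0 + 1 + 1 + 0 + 0 = 3 ≡ 1 (mod 2).
  s_3 = 1 + 0 + 0 + 0 + 1 + 1 + 0 + 0 = 3 ≡ 1 (mod 2).
  s_4 = 1 + 0 + 0 + 0 + 1 + 1 + 1 + 0 = 4 ≡ 0 (mod 2).
s = (1, 1, 1, 0)^T — this equals column 14 of H (binary 1110), so error is at position 14.
Correct: flip bit 14 of r = 110100001111100 to get c = 110100001111110.


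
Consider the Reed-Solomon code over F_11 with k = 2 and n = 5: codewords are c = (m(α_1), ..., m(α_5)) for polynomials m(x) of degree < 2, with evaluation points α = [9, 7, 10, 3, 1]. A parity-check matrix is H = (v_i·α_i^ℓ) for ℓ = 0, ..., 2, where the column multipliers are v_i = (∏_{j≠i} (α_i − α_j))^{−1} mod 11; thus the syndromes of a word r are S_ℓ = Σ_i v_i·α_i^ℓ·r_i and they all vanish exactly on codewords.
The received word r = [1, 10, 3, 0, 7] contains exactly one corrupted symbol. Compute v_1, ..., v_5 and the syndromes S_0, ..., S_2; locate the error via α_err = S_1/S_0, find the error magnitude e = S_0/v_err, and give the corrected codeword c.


S = (2, 3, 10), error at position 2, error magnitude e = 2, c = [1, 8, 3, 0, 7].

Step 1: column multipliers v_i = (∏_{j≠i}(α_i − α_j))^{−1} mod 11.
  i = 1 (α = 9): (9−7)(9−10)(9−3)(9−1) = 2·(−1)·6·8 = −96 ≡ 3, so v_1 = 3^{−1} = 4 (mod 11).
  i = 2 (α = 7): (7−9)(7−10)(7−3)(7−1) = (−2)·(−3)·4·6 = 144 ≡ 1, so v_2 = 1^{−1} = 1 (mod 11).
  i = 3 (α = 10): (10−9)(10−7)(10−3)(10−1) = 1·3·7·9 = 189 ≡ 2, so v_3 = 2^{−1} = 6 (mod 11).
  i = 4 (α = 3): (3−9)(3−7)(3−10)(3−1) = (−6)·(−4)·(−7)·2 = −336 ≡ 5, so v_4 = 5^{−1} = 9 (mod 11).
  i = 5 (α = 1): (1−9)(1−7)(1−10)(1−3) = (−8)·(−6)·(−9)·(−2) = 864 ≡ 6, so v_5 = 6^{−1} = 2 (mod 11).
  v = [4, 1, 6, 9, 2].
Step 2: syndromes of r = [1, 10, 3, 0, 7] (all sums mod 11).
  S_0 = Σ v_i r_i = 4·1 + 1·10 + 6·3 + 9·0 + 2·7 = 46 ≡ 2.
  S_1 = Σ v_i α_i r_i = 4·9·1 + 1·7·10 + 6·10·3 + 9·3·0 + 2·1·7 = 300 ≡ 3.
  α_i^2 mod 11 = [4, 5, 1, 9, 1].
  S_2 = Σ v_i α_i^2 r_i = 4·4·1 + 1·5·10 + 6·1·3 + 9·9·0 + 2·1·7 = 98 ≡ 10.
  S = (2, 3, 10) ≠ 0, so r is not a codeword (an error is present).
Step 3: locate the error. For a single error e at position i, S_ℓ = v_i·e·α_i^ℓ, so α_err = S_1/S_0.
  S_0^{−1} = 2^{−1} = 6 (mod 11), so α_err = 3·6 = 18 ≡ 7 = α_2. Error position i = 2.
  Consistency check: S_2/S_1 = 10·4 = 40 ≡ 7 = α_err ✓ (single-error assumption holds).
Step 4: error magnitude e = S_0/v_2 = S_0·∏_{j≠2}(α_2 − α_j) = 2·1 = 2 ≡ 2 (mod 11).
Step 5: correct position 2: c_2 = r_2 − e = 10 − 2 ≡ 8 (mod 11). Hence c = [1, 8, 3, 0, 7].
  Check: interpolating c through the α_i gives m(x) = 5 + 2·x (degree < 2) with m(α_i) = c_i for every i, so c is indeed a codeword.
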